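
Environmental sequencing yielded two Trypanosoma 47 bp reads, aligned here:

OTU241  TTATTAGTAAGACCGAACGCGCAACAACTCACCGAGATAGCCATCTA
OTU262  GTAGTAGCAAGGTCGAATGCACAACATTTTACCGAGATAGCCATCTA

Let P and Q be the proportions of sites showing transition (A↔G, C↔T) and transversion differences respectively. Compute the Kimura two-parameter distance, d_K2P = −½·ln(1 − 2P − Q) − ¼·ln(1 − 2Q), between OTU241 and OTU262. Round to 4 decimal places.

Mismatches occur at site 1 (T↔G, transversion), site 4 (T↔G, transversion), site 8 (T↔C, transition), site 12 (A↔G, transition), site 13 (C↔T, transition), site 18 (C↔T, transition), site 21 (G↔A, transition), site 27 (A↔T, transversion), site 28 (C↔T, transition), site 30 (C↔T, transition).
Of the 10 differences, 7 transitions and 3 transversions over 47 sites: P = 7/47 = 0.148936, Q = 3/47 = 0.063830.
d = −0.5·ln(0.638298) − 0.25·ln(0.872340) = −0.5·(-0.448950) − 0.25·(-0.136576) = 0.2586.

0.2586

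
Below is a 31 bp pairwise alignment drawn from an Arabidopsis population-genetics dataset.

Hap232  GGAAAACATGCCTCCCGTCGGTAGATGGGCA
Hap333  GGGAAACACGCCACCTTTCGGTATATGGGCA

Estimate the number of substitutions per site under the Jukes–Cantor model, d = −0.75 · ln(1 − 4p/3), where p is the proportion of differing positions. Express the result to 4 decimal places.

Mismatches occur at site 3 (A→G), site 9 (T→C), site 13 (T→A), site 16 (C→T), site 17 (G→T), site 24 (G→T).
p = 6/31 = 0.193548.
d = −0.75 · ln(1 − (4/3)·0.193548) = −0.75 · ln(0.741936) = −0.75 · (-0.298492) = 0.2239.

0.2239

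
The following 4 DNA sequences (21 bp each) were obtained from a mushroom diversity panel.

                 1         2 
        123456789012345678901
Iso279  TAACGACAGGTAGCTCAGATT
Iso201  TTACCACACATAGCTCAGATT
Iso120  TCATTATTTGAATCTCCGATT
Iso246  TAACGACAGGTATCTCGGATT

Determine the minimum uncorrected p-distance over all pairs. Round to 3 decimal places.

Pairwise Hamming distances:
  Iso279 vs Iso201: 4
  Iso279 vs Iso120: 9
  Iso279 vs Iso246: 2
  Iso201 vs Iso120: 10
  Iso201 vs Iso246: 6
  Iso120 vs Iso246: 8
The smallest is 2 mismatches, between Iso279 and Iso246; p = 2/21 = 0.095.

0.095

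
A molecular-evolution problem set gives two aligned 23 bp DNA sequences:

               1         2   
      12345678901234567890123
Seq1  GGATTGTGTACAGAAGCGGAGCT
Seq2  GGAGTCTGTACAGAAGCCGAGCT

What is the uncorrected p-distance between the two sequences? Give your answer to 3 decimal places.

Mismatches occur at site 4 (T↔G), site 6 (G↔C), site 18 (G↔C).
There are 3 differences over 23 sites, so p = 3/23 = 0.130.

0.130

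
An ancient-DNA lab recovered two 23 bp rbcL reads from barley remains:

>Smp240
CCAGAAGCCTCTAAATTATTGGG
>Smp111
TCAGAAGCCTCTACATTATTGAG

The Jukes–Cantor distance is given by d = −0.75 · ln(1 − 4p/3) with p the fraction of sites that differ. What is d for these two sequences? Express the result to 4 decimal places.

0.1433

Mismatches occur at site 1 (C↔T), site 14 (A↔C), site 22 (G↔A).
p = 3/23 = 0.130435.
d = −0.75 · ln(1 − (4/3)·0.130435) = −0.75 · ln(0.826087) = −0.75 · (-0.191055) = 0.1433.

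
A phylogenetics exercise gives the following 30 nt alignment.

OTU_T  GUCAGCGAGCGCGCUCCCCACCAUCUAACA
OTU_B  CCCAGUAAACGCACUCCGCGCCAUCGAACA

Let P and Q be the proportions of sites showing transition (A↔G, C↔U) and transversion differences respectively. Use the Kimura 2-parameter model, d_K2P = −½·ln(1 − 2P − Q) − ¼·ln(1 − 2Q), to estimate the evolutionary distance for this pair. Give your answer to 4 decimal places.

0.4024

Differing sites — 1:G/C (Tv); 2:U/C (Ti); 6:C/U (Ti); 7:G/A (Ti); 9:G/A (Ti); 13:G/A (Ti); 18:C/G (Tv); 20:A/G (Ti); 26:U/G (Tv).
Of the 9 differences, 6 transitions and 3 transversions over 30 sites: P = 6/30 = 0.200000, Q = 3/30 = 0.100000.
d = −0.5·ln(0.500000) − 0.25·ln(0.800000) = −0.5·(-0.693147) − 0.25·(-0.223144) = 0.4024.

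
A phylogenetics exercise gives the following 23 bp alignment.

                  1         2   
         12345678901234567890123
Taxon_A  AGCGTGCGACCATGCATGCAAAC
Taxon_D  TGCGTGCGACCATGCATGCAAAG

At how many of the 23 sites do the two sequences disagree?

2

The sequences differ at positions 1 (A/T), 23 (C/G).
That gives 2 mismatches out of 23 aligned sites, so the Hamming distance is 2.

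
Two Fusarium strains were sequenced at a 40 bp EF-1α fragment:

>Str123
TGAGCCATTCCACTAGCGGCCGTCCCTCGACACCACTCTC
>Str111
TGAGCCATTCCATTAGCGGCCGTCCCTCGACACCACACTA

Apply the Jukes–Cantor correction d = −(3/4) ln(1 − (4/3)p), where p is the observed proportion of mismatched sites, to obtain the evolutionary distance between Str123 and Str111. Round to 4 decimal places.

0.0790

The sequences differ at positions 13 (C/T), 37 (T/A), 40 (C/A).
p = 3/40 = 0.075000.
d = −0.75 · ln(1 − (4/3)·0.075000) = −0.75 · ln(0.900000) = −0.75 · (-0.105361) = 0.0790.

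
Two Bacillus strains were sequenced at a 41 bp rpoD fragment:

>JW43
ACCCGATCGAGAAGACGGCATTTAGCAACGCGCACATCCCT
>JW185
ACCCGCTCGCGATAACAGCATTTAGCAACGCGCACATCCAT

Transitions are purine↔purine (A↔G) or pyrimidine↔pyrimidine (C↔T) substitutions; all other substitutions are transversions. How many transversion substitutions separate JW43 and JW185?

The sequences differ at positions 6 (A/C, transversion), 10 (A/C, transversion), 13 (A/T, transversion), 14 (G/A, transition), 17 (G/A, transition), 40 (C/A, transversion).
Of the 6 differences, 2 transitions and 4 transversions, so the answer is 4.

4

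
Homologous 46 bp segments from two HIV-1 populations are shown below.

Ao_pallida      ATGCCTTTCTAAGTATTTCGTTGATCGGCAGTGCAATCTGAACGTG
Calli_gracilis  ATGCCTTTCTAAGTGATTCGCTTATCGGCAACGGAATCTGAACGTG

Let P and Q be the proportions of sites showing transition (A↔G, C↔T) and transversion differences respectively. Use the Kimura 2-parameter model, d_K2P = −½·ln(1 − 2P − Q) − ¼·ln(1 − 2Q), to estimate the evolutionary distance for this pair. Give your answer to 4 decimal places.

0.1716

Mismatches occur at site 15 (A/G, transition), site 16 (T/A, transversion), site 21 (T/C, transition), site 23 (G/T, transversion), site 31 (G/A, transition), site 32 (T/C, transition), site 34 (C/G, transversion).
Of the 7 differences, 4 transitions and 3 transversions over 46 sites: P = 4/46 = 0.086957, Q = 3/46 = 0.065217.
d = −0.5·ln(0.760869) − 0.25·ln(0.869566) = −0.5·(-0.273294) − 0.25·(-0.139761) = 0.1716.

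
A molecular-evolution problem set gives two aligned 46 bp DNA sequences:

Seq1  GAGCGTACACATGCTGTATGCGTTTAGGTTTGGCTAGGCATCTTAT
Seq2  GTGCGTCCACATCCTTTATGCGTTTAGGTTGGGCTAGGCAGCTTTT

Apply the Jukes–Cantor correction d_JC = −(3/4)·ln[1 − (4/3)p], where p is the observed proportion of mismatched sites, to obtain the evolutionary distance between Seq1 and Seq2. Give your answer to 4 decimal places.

Differing sites — 2:A/T; 7:A/C; 13:G/C; 16:G/T; 31:T/G; 41:T/G; 45:A/T.
p = 7/46 = 0.152174.
d = −0.75 · ln(1 − (4/3)·0.152174) = −0.75 · ln(0.797101) = −0.75 · (-0.226774) = 0.1701.

0.1701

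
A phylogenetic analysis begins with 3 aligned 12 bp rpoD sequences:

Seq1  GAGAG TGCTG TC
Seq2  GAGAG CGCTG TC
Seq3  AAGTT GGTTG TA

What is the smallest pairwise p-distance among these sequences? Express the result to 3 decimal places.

Pairwise Hamming distances:
  Seq1 vs Seq2: 1
  Seq1 vs Seq3: 6
  Seq2 vs Seq3: 6
The smallest is 1 mismatch, between Seq1 and Seq2; p = 1/12 = 0.083.

0.083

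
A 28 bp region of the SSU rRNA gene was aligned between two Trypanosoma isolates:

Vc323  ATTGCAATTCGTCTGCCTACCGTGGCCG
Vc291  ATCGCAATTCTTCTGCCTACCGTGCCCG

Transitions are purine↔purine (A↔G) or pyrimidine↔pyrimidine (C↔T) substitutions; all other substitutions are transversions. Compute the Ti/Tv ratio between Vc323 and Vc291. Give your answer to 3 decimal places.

0.500

Differing sites — 3:T/C (Ti); 11:G/T (Tv); 25:G/C (Tv).
Of the 3 differences, 1 transition and 2 transversions, so Ti/Tv = 1/2 = 0.500.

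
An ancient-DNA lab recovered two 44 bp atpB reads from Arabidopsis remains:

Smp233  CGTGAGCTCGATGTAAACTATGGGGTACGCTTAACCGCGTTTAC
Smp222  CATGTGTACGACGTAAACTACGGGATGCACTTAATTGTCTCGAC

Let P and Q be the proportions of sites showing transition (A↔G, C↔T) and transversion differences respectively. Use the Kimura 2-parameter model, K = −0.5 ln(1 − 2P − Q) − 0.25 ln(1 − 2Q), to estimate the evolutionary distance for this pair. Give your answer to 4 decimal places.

0.4971

The sequences differ at positions 2 (G/A, transition), 5 (A/T, transversion), 7 (C/T, transition), 8 (T/A, transversion), 12 (T/C, transition), 21 (T/C, transition), 25 (G/A, transition), 27 (A/G, transition), 29 (G/A, transition), 35 (C/T, transition), 36 (C/T, transition), 38 (C/T, transition), 39 (G/C, transversion), 41 (T/C, transition), 42 (T/G, transversion).
Of the 15 differences, 11 transitions and 4 transversions over 44 sites: P = 11/44 = 0.250000, Q = 4/44 = 0.090909.
d = −0.5·ln(0.409091) − 0.25·ln(0.818182) = −0.5·(-0.893818) − 0.25·(-0.200670) = 0.4971.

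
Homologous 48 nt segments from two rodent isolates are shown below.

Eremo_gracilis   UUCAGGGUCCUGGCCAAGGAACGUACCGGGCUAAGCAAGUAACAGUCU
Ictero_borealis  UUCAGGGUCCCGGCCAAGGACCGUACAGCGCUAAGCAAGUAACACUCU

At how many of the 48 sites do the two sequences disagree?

5

Mismatches occur at site 11 (U/C), site 21 (A/C), site 27 (C/A), site 29 (G/C), site 45 (G/C).
That gives 5 mismatches out of 48 aligned sites, so the Hamming distance is 5.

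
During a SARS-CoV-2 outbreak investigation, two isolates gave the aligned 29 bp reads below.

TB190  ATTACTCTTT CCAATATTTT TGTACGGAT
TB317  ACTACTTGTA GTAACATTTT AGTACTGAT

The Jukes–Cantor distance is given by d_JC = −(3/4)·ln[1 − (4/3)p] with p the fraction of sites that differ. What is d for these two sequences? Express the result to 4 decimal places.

Mismatches occur at site 2 (T↔C), site 7 (C↔T), site 8 (T↔G), site 10 (T↔A), site 11 (C↔G), site 12 (C↔T), site 15 (T↔C), site 21 (T↔A), site 26 (G↔T).
p = 9/29 = 0.310345.
d = −0.75 · ln(1 − (4/3)·0.310345) = −0.75 · ln(0.586207) = −0.75 · (-0.534082) = 0.4006.

0.4006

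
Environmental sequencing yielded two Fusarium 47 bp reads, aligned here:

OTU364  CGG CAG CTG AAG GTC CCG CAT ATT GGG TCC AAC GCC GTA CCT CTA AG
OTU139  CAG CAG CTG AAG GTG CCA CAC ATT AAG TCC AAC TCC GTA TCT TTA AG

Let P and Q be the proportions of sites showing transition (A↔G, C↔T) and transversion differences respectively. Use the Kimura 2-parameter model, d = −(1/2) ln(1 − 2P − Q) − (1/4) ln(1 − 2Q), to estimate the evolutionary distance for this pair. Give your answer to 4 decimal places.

The sequences differ at positions 2 (G/A, transition), 15 (C/G, transversion), 18 (G/A, transition), 21 (T/C, transition), 25 (G/A, transition), 26 (G/A, transition), 34 (G/T, transversion), 40 (C/T, transition), 43 (C/T, transition).
Of the 9 differences, 7 transitions and 2 transversions over 47 sites: P = 7/47 = 0.148936, Q = 2/47 = 0.042553.
d = −0.5·ln(0.659575) − 0.25·ln(0.914894) = −0.5·(-0.416160) − 0.25·(-0.088947) = 0.2303.

0.2303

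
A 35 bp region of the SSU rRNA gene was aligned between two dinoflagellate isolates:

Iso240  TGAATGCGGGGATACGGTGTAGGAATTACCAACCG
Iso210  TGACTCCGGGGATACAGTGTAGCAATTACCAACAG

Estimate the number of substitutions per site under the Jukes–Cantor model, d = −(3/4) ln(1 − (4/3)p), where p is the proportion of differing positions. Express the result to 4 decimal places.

0.1585

Mismatches occur at site 4 (A↔C), site 6 (G↔C), site 16 (G↔A), site 23 (G↔C), site 34 (C↔A).
p = 5/35 = 0.142857.
d = −0.75 · ln(1 − (4/3)·0.142857) = −0.75 · ln(0.809524) = −0.75 · (-0.211309) = 0.1585.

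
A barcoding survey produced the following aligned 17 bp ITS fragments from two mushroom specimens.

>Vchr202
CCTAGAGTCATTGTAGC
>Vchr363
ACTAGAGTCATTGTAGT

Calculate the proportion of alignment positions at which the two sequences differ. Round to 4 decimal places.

0.1176

The sequences differ at positions 1 (C/A), 17 (C/T).
There are 2 differences over 17 sites, so p = 2/17 = 0.1176.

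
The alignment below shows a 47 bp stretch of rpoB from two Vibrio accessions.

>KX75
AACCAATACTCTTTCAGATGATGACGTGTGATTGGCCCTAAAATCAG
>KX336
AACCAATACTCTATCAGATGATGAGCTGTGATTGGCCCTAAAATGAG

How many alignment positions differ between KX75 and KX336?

Differing sites — 13:T/A; 25:C/G; 26:G/C; 45:C/G.
That gives 4 mismatches out of 47 aligned sites, so the Hamming distance is 4.

4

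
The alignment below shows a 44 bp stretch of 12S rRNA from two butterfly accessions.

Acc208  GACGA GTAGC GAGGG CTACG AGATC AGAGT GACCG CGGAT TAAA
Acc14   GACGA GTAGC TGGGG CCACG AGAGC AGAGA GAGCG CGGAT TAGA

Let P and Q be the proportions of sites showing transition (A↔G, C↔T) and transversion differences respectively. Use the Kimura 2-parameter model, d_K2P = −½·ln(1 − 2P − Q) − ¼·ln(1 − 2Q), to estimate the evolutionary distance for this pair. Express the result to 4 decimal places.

0.1791

Differing sites — 11:G/T (Tv); 12:A/G (Ti); 17:T/C (Ti); 24:T/G (Tv); 30:T/A (Tv); 33:C/G (Tv); 43:A/G (Ti).
Of the 7 differences, 3 transitions and 4 transversions over 44 sites: P = 3/44 = 0.068182, Q = 4/44 = 0.090909.
d = −0.5·ln(0.772727) − 0.25·ln(0.818182) = −0.5·(-0.257829) − 0.25·(-0.200670) = 0.1791.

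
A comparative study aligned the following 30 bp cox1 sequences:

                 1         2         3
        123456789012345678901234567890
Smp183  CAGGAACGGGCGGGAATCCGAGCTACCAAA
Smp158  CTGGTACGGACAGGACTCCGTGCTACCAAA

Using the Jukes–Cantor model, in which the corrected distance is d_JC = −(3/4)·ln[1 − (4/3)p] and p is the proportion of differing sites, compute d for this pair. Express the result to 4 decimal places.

0.2326

Mismatches occur at site 2 (A/T), site 5 (A/T), site 10 (G/A), site 12 (G/A), site 16 (A/C), site 21 (A/T).
p = 6/30 = 0.200000.
d = −0.75 · ln(1 − (4/3)·0.200000) = −0.75 · ln(0.733333) = −0.75 · (-0.310155) = 0.2326.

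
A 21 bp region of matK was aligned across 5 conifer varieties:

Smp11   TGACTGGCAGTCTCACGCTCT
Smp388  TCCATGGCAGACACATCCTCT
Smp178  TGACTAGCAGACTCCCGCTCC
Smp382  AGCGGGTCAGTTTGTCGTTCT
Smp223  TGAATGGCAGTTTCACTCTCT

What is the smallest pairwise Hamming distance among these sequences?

Pairwise Hamming distances:
  Smp11 vs Smp388: 7
  Smp11 vs Smp178: 4
  Smp11 vs Smp382: 9
  Smp11 vs Smp223: 3
  Smp388 vs Smp178: 9
  Smp388 vs Smp382: 13
  Smp388 vs Smp223: 7
  Smp178 vs Smp382: 12
  Smp178 vs Smp223: 7
  Smp382 vs Smp223: 9
The smallest is 3, between Smp11 and Smp223.

3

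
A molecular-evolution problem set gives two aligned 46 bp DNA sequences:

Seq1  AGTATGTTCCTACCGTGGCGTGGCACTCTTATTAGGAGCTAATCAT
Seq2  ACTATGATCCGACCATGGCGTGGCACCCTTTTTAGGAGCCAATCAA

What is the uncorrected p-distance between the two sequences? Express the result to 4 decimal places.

0.1739

Differing sites — 2:G/C; 7:T/A; 11:T/G; 15:G/A; 27:T/C; 31:A/T; 40:T/C; 46:T/A.
There are 8 differences over 46 sites, so p = 8/46 = 0.1739.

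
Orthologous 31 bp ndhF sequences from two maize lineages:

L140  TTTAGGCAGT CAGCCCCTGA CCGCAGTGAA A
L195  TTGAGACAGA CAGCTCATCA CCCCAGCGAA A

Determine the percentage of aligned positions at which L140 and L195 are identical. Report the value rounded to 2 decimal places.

74.19%

Differing sites — 3:T/G; 6:G/A; 10:T/A; 15:C/T; 17:C/A; 19:G/C; 23:G/C; 27:T/C.
23 of the 31 sites match, so the percent identity is 23/31 × 100 = 74.19%.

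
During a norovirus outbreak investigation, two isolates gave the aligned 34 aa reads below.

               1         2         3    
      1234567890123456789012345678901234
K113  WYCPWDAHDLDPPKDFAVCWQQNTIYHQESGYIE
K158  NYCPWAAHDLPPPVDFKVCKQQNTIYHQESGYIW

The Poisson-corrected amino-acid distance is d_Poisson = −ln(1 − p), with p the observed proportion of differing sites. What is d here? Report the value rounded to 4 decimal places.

0.2305

The sequences differ at positions 1 (W/N), 6 (D/A), 11 (D/P), 14 (K/V), 17 (A/K), 20 (W/K), 34 (E/W).
p = 7/34 = 0.205882.
d = −ln(1 − 0.205882) = −ln(0.794118) = 0.2305.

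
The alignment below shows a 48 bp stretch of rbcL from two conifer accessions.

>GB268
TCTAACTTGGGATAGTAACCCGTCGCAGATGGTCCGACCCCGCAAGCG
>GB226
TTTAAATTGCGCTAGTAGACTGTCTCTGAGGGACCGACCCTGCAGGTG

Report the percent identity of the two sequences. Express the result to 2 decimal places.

Mismatches occur at site 2 (C/T), site 6 (C/A), site 10 (G/C), site 12 (A/C), site 18 (A/G), site 19 (C/A), site 21 (C/T), site 25 (G/T), site 27 (A/T), site 30 (T/G), site 33 (T/A), site 41 (C/T), site 45 (A/G), site 47 (C/T).
34 of the 48 sites match, so the percent identity is 34/48 × 100 = 70.83%.

70.83%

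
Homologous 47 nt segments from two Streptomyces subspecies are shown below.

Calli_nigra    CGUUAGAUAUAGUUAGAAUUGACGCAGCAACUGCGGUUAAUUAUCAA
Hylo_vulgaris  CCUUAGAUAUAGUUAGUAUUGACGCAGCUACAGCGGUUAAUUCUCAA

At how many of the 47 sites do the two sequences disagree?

5

The sequences differ at positions 2 (G/C), 17 (A/U), 29 (A/U), 32 (U/A), 43 (A/C).
That gives 5 mismatches out of 47 aligned sites, so the Hamming distance is 5.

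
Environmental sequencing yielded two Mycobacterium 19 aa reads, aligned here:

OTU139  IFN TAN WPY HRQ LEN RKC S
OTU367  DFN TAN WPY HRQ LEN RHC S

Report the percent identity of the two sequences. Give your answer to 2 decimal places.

89.47%

Differing sites — 1:I/D; 17:K/H.
17 of the 19 sites match, so the percent identity is 17/19 × 100 = 89.47%.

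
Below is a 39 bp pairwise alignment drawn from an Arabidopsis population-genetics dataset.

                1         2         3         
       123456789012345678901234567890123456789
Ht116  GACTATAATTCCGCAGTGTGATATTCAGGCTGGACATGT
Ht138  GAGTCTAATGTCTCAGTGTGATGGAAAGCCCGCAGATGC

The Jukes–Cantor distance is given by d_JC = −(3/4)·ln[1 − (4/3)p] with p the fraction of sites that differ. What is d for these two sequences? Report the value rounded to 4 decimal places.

0.4885

Mismatches occur at site 3 (C↔G), site 5 (A↔C), site 10 (T↔G), site 11 (C↔T), site 13 (G↔T), site 23 (A↔G), site 24 (T↔G), site 25 (T↔A), site 26 (C↔A), site 29 (G↔C), site 31 (T↔C), site 33 (G↔C), site 35 (C↔G), site 39 (T↔C).
p = 14/39 = 0.358974.
d = −0.75 · ln(1 − (4/3)·0.358974) = −0.75 · ln(0.521368) = −0.75 · (-0.651299) = 0.4885.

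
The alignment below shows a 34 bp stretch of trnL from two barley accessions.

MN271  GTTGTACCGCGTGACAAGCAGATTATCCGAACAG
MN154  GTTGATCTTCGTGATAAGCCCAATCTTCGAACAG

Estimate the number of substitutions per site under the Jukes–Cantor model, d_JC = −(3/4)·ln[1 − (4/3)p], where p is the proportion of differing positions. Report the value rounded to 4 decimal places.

Differing sites — 5:T/A; 6:A/T; 8:C/T; 9:G/T; 15:C/T; 20:A/C; 21:G/C; 23:T/A; 25:A/C; 27:C/T.
p = 10/34 = 0.294118.
d = −0.75 · ln(1 − (4/3)·0.294118) = −0.75 · ln(0.607843) = −0.75 · (-0.497839) = 0.3734.

0.3734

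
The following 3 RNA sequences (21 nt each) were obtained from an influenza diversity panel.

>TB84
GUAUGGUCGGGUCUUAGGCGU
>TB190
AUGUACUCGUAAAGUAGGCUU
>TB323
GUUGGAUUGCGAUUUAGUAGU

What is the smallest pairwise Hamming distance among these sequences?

9

Pairwise Hamming distances:
  TB84 vs TB190: 10
  TB84 vs TB323: 9
  TB190 vs TB323: 13
The smallest is 9, between TB84 and TB323.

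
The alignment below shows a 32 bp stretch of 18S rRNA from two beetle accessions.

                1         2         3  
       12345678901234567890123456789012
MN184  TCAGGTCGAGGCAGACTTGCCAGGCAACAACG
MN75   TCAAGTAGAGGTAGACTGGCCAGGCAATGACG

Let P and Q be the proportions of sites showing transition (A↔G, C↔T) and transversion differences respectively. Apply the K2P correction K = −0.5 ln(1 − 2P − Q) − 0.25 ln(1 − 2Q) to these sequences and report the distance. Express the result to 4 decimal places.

0.2207

Mismatches occur at site 4 (G/A, transition), site 7 (C/A, transversion), site 12 (C/T, transition), site 18 (T/G, transversion), site 28 (C/T, transition), site 29 (A/G, transition).
Of the 6 differences, 4 transitions and 2 transversions over 32 sites: P = 4/32 = 0.125000, Q = 2/32 = 0.062500.
d = −0.5·ln(0.687500) − 0.25·ln(0.875000) = −0.5·(-0.374693) − 0.25·(-0.133531) = 0.2207.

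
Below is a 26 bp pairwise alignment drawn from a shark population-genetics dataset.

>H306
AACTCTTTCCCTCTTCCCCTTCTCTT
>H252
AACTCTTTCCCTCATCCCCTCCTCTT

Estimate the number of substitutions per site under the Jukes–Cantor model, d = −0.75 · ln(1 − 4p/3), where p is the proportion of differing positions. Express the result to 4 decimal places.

0.0812

Mismatches occur at site 14 (T/A), site 21 (T/C).
p = 2/26 = 0.076923.
d = −0.75 · ln(1 − (4/3)·0.076923) = −0.75 · ln(0.897436) = −0.75 · (-0.108213) = 0.0812.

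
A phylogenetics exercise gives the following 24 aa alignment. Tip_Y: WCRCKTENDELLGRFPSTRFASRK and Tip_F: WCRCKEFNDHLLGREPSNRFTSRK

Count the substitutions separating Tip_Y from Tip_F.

Differing sites — 6:T/E; 7:E/F; 10:E/H; 15:F/E; 18:T/N; 21:A/T.
That gives 6 mismatches out of 24 aligned sites, so the Hamming distance is 6.

6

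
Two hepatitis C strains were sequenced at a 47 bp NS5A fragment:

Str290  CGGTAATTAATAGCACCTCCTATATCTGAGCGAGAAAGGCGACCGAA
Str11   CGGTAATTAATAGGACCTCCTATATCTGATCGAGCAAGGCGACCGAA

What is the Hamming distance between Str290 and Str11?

Mismatches occur at site 14 (C→G), site 30 (G→T), site 35 (A→C).
That gives 3 mismatches out of 47 aligned sites, so the Hamming distance is 3.

3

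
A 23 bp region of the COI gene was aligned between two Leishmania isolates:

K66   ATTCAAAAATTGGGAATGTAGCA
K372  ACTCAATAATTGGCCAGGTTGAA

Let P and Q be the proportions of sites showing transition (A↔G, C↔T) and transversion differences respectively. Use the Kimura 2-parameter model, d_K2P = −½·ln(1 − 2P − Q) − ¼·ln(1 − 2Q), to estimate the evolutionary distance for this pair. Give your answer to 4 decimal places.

0.3981

Differing sites — 2:T/C (Ti); 7:A/T (Tv); 14:G/C (Tv); 15:A/C (Tv); 17:T/G (Tv); 20:A/T (Tv); 22:C/A (Tv).
Of the 7 differences, 1 transition and 6 transversions over 23 sites: P = 1/23 = 0.043478, Q = 6/23 = 0.260870.
d = −0.5·ln(0.652174) − 0.25·ln(0.478260) = −0.5·(-0.427444) − 0.25·(-0.737601) = 0.3981.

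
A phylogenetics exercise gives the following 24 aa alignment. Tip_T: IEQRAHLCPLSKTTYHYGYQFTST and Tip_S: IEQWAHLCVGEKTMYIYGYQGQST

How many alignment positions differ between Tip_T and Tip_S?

Mismatches occur at site 4 (R↔W), site 9 (P↔V), site 10 (L↔G), site 11 (S↔E), site 14 (T↔M), site 16 (H↔I), site 21 (F↔G), site 22 (T↔Q).
That gives 8 mismatches out of 24 aligned sites, so the Hamming distance is 8.

8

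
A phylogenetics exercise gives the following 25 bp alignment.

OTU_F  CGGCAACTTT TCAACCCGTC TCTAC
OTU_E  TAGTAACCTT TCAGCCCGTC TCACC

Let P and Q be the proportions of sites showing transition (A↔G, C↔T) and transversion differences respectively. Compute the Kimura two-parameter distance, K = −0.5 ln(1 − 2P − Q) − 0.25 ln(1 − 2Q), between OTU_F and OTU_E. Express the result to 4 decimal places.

Mismatches occur at site 1 (C→T, transition), site 2 (G→A, transition), site 4 (C→T, transition), site 8 (T→C, transition), site 14 (A→G, transition), site 23 (T→A, transversion), site 24 (A→C, transversion).
Of the 7 differences, 5 transitions and 2 transversions over 25 sites: P = 5/25 = 0.200000, Q = 2/25 = 0.080000.
d = −0.5·ln(0.520000) − 0.25·ln(0.840000) = −0.5·(-0.653926) − 0.25·(-0.174353) = 0.3706.

0.3706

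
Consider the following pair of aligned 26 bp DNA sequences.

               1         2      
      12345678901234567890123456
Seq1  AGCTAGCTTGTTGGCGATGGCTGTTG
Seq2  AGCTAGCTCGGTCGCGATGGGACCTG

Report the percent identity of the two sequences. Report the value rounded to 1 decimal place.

Mismatches occur at site 9 (T/C), site 11 (T/G), site 13 (G/C), site 21 (C/G), site 22 (T/A), site 23 (G/C), site 24 (T/C).
19 of the 26 sites match, so the percent identity is 19/26 × 100 = 73.1%.

73.1%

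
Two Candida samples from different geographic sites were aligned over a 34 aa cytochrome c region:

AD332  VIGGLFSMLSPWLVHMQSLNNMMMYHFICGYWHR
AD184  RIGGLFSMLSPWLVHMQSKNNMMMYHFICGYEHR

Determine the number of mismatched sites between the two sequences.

Differing sites — 1:V/R; 19:L/K; 32:W/E.
That gives 3 mismatches out of 34 aligned sites, so the Hamming distance is 3.

3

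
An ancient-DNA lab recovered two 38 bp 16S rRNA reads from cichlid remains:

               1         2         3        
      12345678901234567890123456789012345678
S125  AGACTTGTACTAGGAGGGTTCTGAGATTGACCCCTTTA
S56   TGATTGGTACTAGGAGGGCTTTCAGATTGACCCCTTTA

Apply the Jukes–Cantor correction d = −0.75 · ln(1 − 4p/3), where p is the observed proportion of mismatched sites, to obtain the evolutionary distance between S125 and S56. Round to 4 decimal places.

The sequences differ at positions 1 (A/T), 4 (C/T), 6 (T/G), 19 (T/C), 21 (C/T), 23 (G/C).
p = 6/38 = 0.157895.
d = −0.75 · ln(1 − (4/3)·0.157895) = −0.75 · ln(0.789473) = −0.75 · (-0.236390) = 0.1773.

0.1773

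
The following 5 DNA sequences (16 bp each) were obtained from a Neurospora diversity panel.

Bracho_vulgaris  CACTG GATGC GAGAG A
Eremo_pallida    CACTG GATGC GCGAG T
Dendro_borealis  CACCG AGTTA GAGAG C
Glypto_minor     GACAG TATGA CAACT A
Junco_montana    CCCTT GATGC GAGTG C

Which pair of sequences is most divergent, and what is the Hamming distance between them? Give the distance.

11

Pairwise Hamming distances:
  Bracho_vulgaris vs Eremo_pallida: 2
  Bracho_vulgaris vs Dendro_borealis: 6
  Bracho_vulgaris vs Glypto_minor: 8
  Bracho_vulgaris vs Junco_montana: 4
  Eremo_pallida vs Dendro_borealis: 7
  Eremo_pallida vs Glypto_minor: 10
  Eremo_pallida vs Junco_montana: 5
  Dendro_borealis vs Glypto_minor: 10
  Dendro_borealis vs Junco_montana: 8
  Glypto_minor vs Junco_montana: 11
The largest is 11, between Glypto_minor and Junco_montana.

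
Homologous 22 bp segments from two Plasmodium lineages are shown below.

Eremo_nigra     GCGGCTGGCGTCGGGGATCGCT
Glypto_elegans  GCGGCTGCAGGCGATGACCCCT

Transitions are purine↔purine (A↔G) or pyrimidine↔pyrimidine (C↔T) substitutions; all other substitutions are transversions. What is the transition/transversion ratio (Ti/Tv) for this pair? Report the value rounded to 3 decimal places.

0.400

The sequences differ at positions 8 (G/C, transversion), 9 (C/A, transversion), 11 (T/G, transversion), 14 (G/A, transition), 15 (G/T, transversion), 18 (T/C, transition), 20 (G/C, transversion).
Of the 7 differences, 2 transitions and 5 transversions, so Ti/Tv = 2/5 = 0.400.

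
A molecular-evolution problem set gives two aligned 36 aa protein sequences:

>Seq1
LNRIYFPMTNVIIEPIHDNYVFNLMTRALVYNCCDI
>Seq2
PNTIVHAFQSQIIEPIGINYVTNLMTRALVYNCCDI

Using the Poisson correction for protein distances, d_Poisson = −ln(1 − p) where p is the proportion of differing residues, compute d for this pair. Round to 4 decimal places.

Mismatches occur at site 1 (L→P), site 3 (R→T), site 5 (Y→V), site 6 (F→H), site 7 (P→A), site 8 (M→F), site 9 (T→Q), site 10 (N→S), site 11 (V→Q), site 17 (H→G), site 18 (D→I), site 22 (F→T).
p = 12/36 = 0.333333.
d = −ln(1 − 0.333333) = −ln(0.666667) = 0.4055.

0.4055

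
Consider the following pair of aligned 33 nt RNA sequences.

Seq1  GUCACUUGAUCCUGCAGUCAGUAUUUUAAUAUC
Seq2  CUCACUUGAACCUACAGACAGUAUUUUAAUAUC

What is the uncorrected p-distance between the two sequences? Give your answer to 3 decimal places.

0.121

Differing sites — 1:G/C; 10:U/A; 14:G/A; 18:U/A.
There are 4 differences over 33 sites, so p = 4/33 = 0.121.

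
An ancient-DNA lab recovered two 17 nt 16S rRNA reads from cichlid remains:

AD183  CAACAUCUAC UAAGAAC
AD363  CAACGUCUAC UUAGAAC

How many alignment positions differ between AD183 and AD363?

2

Mismatches occur at site 5 (A/G), site 12 (A/U).
That gives 2 mismatches out of 17 aligned sites, so the Hamming distance is 2.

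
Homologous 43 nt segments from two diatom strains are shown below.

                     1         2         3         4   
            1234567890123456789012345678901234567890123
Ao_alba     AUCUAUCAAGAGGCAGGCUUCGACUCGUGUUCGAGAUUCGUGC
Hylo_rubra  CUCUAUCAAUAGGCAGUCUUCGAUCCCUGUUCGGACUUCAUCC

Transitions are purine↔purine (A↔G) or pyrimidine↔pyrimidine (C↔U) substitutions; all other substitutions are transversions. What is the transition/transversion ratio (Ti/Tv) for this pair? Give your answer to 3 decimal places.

The sequences differ at positions 1 (A/C, transversion), 10 (G/U, transversion), 17 (G/U, transversion), 24 (C/U, transition), 25 (U/C, transition), 27 (G/C, transversion), 34 (A/G, transition), 35 (G/A, transition), 36 (A/C, transversion), 40 (G/A, transition), 42 (G/C, transversion).
Of the 11 differences, 5 transitions and 6 transversions, so Ti/Tv = 5/6 = 0.833.

0.833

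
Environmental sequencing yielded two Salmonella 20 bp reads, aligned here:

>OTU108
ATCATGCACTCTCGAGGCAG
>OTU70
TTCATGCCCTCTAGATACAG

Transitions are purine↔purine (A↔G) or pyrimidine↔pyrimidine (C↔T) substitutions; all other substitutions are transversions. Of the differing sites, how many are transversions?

Mismatches occur at site 1 (A/T, transversion), site 8 (A/C, transversion), site 13 (C/A, transversion), site 16 (G/T, transversion), site 17 (G/A, transition).
Of the 5 differences, 1 transition and 4 transversions, so the answer is 4.

4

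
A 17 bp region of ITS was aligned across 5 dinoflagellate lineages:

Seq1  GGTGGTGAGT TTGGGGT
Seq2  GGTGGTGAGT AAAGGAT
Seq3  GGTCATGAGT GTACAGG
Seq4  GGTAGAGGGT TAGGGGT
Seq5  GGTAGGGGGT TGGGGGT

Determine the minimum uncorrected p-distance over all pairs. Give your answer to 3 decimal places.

0.118

Pairwise Hamming distances:
  Seq1 vs Seq2: 4
  Seq1 vs Seq3: 7
  Seq1 vs Seq4: 4
  Seq1 vs Seq5: 4
  Seq2 vs Seq3: 8
  Seq2 vs Seq4: 6
  Seq2 vs Seq5: 7
  Seq3 vs Seq4: 10
  Seq3 vs Seq5: 10
  Seq4 vs Seq5: 2
The smallest is 2 mismatches, between Seq4 and Seq5; p = 2/17 = 0.118.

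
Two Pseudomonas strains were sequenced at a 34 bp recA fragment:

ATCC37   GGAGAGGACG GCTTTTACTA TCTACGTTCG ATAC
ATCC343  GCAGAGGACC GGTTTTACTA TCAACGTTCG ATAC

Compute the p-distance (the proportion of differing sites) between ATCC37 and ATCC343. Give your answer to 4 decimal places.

0.1176

The sequences differ at positions 2 (G/C), 10 (G/C), 12 (C/G), 23 (T/A).
There are 4 differences over 34 sites, so p = 4/34 = 0.1176.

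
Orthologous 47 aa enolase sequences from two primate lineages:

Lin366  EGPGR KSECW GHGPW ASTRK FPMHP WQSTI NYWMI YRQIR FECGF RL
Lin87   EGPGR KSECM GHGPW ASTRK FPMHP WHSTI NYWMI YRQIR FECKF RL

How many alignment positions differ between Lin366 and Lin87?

The sequences differ at positions 10 (W/M), 27 (Q/H), 44 (G/K).
That gives 3 mismatches out of 47 aligned sites, so the Hamming distance is 3.

3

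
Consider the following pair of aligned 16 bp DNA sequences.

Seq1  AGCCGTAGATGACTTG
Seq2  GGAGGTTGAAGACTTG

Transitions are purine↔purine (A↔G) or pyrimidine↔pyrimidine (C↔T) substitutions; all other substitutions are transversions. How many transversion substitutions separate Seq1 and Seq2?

4

Mismatches occur at site 1 (A→G, transition), site 3 (C→A, transversion), site 4 (C→G, transversion), site 7 (A→T, transversion), site 10 (T→A, transversion).
Of the 5 differences, 1 transition and 4 transversions, so the answer is 4.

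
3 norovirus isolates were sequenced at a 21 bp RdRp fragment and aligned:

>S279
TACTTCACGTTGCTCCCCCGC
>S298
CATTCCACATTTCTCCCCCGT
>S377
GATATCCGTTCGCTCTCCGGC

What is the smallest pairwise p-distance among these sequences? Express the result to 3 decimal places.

Pairwise Hamming distances:
  S279 vs S298: 6
  S279 vs S377: 9
  S298 vs S377: 11
The smallest is 6 mismatches, between S279 and S298; p = 6/21 = 0.286.

0.286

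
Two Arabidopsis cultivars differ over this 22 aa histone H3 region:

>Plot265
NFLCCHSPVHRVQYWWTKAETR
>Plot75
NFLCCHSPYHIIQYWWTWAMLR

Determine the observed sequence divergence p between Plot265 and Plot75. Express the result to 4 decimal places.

The sequences differ at positions 9 (V/Y), 11 (R/I), 12 (V/I), 18 (K/W), 20 (E/M), 21 (T/L).
There are 6 differences over 22 sites, so p = 6/22 = 0.2727.

0.2727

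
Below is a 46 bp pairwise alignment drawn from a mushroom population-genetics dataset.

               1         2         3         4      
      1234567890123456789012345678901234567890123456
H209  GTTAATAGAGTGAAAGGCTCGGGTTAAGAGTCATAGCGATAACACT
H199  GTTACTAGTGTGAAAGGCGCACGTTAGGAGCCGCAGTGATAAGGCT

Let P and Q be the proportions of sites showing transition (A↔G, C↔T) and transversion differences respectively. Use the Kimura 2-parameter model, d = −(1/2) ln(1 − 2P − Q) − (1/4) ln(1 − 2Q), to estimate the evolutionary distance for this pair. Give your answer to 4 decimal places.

The sequences differ at positions 5 (A/C, transversion), 9 (A/T, transversion), 19 (T/G, transversion), 21 (G/A, transition), 22 (G/C, transversion), 27 (A/G, transition), 31 (T/C, transition), 33 (A/G, transition), 34 (T/C, transition), 37 (C/T, transition), 43 (C/G, transversion), 44 (A/G, transition).
Of the 12 differences, 7 transitions and 5 transversions over 46 sites: P = 7/46 = 0.152174, Q = 5/46 = 0.108696.
d = −0.5·ln(0.586956) − 0.25·ln(0.782608) = −0.5·(-0.532805) − 0.25·(-0.245123) = 0.3277.

0.3277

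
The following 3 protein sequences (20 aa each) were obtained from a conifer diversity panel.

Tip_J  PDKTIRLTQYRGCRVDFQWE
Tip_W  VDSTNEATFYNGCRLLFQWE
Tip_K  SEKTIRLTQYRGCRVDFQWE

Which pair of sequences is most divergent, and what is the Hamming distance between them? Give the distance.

10

Pairwise Hamming distances:
  Tip_J vs Tip_W: 9
  Tip_J vs Tip_K: 2
  Tip_W vs Tip_K: 10
The largest is 10, between Tip_W and Tip_K.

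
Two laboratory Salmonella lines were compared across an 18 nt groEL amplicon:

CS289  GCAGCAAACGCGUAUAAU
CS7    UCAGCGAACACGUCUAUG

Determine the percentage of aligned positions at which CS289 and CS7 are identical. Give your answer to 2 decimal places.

66.67%

The sequences differ at positions 1 (G/U), 6 (A/G), 10 (G/A), 14 (A/C), 17 (A/U), 18 (U/G).
12 of the 18 sites match, so the percent identity is 12/18 × 100 = 66.67%.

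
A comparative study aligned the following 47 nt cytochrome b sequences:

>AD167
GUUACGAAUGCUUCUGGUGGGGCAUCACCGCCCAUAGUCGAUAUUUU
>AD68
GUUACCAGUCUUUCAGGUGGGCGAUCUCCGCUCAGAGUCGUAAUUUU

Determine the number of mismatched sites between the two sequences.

12

The sequences differ at positions 6 (G/C), 8 (A/G), 10 (G/C), 11 (C/U), 15 (U/A), 22 (G/C), 23 (C/G), 27 (A/U), 32 (C/U), 35 (U/G), 41 (A/U), 42 (U/A).
That gives 12 mismatches out of 47 aligned sites, so the Hamming distance is 12.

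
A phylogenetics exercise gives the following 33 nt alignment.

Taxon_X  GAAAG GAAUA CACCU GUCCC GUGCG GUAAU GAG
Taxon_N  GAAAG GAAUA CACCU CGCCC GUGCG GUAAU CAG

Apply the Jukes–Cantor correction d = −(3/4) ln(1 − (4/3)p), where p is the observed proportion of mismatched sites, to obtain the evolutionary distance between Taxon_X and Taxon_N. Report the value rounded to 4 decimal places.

Mismatches occur at site 16 (G↔C), site 17 (U↔G), site 31 (G↔C).
p = 3/33 = 0.090909.
d = −0.75 · ln(1 − (4/3)·0.090909) = −0.75 · ln(0.878788) = −0.75 · (-0.129212) = 0.0969.

0.0969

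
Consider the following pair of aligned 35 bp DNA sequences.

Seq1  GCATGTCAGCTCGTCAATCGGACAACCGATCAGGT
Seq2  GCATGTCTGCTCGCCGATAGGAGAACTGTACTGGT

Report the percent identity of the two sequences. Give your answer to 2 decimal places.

74.29%

The sequences differ at positions 8 (A/T), 14 (T/C), 16 (A/G), 19 (C/A), 23 (C/G), 27 (C/T), 29 (A/T), 30 (T/A), 32 (A/T).
26 of the 35 sites match, so the percent identity is 26/35 × 100 = 74.29%.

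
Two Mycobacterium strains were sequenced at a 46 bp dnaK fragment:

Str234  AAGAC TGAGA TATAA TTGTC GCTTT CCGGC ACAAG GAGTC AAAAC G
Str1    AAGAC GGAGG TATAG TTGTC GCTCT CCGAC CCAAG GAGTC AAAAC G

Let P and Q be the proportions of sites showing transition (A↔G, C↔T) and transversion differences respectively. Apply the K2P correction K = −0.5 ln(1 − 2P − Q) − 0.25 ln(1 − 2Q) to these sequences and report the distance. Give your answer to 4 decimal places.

Mismatches occur at site 6 (T/G, transversion), site 10 (A/G, transition), site 15 (A/G, transition), site 24 (T/C, transition), site 29 (G/A, transition), site 31 (A/C, transversion).
Of the 6 differences, 4 transitions and 2 transversions over 46 sites: P = 4/46 = 0.086957, Q = 2/46 = 0.043478.
d = −0.5·ln(0.782608) − 0.25·ln(0.913044) = −0.5·(-0.245123) − 0.25·(-0.090971) = 0.1453.

0.1453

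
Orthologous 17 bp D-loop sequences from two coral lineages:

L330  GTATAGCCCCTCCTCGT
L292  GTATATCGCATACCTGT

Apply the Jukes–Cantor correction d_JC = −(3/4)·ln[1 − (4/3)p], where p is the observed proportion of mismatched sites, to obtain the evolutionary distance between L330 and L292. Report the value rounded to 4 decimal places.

Differing sites — 6:G/T; 8:C/G; 10:C/A; 12:C/A; 14:T/C; 15:C/T.
p = 6/17 = 0.352941.
d = −0.75 · ln(1 − (4/3)·0.352941) = −0.75 · ln(0.529412) = −0.75 · (-0.635988) = 0.4770.

0.4770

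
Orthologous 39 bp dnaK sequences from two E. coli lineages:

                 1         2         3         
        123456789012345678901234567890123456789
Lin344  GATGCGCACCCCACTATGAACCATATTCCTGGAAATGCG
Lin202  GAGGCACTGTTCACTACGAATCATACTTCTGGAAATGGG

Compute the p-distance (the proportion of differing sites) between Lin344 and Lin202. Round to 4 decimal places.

0.2821

Differing sites — 3:T/G; 6:G/A; 8:A/T; 9:C/G; 10:C/T; 11:C/T; 17:T/C; 21:C/T; 26:T/C; 28:C/T; 38:C/G.
There are 11 differences over 39 sites, so p = 11/39 = 0.2821.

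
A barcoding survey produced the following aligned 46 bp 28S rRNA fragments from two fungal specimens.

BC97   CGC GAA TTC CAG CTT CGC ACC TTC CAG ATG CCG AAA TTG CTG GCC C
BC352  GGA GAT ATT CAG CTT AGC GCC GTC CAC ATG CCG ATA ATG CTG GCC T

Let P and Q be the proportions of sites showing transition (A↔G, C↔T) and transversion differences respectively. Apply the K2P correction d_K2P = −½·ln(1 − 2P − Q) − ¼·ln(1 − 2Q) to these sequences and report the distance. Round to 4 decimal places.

Differing sites — 1:C/G (Tv); 3:C/A (Tv); 6:A/T (Tv); 7:T/A (Tv); 9:C/T (Ti); 16:C/A (Tv); 19:A/G (Ti); 22:T/G (Tv); 27:G/C (Tv); 35:A/T (Tv); 37:T/A (Tv); 46:C/T (Ti).
Of the 12 differences, 3 transitions and 9 transversions over 46 sites: P = 3/46 = 0.065217, Q = 9/46 = 0.195652.
d = −0.5·ln(0.673914) − 0.25·ln(0.608696) = −0.5·(-0.394653) − 0.25·(-0.496436) = 0.3214.

0.3214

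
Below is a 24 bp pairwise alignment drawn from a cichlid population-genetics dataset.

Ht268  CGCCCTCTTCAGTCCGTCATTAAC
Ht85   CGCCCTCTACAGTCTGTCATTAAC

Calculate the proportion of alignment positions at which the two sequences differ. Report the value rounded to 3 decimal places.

0.083

Differing sites — 9:T/A; 15:C/T.
There are 2 differences over 24 sites, so p = 2/24 = 0.083.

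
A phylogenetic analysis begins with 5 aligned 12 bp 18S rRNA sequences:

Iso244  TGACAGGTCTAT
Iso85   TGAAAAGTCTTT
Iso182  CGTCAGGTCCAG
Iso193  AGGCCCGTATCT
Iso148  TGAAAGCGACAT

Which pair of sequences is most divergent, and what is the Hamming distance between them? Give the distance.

Pairwise Hamming distances:
  Iso244 vs Iso85: 3
  Iso244 vs Iso182: 4
  Iso244 vs Iso193: 6
  Iso244 vs Iso148: 5
  Iso85 vs Iso182: 7
  Iso85 vs Iso193: 7
  Iso85 vs Iso148: 6
  Iso182 vs Iso193: 8
  Iso182 vs Iso148: 7
  Iso193 vs Iso148: 9
The largest is 9, between Iso193 and Iso148.

9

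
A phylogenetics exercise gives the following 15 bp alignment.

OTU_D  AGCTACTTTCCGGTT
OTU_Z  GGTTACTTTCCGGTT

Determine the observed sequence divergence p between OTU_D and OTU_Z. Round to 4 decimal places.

Mismatches occur at site 1 (A↔G), site 3 (C↔T).
There are 2 differences over 15 sites, so p = 2/15 = 0.1333.

0.1333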